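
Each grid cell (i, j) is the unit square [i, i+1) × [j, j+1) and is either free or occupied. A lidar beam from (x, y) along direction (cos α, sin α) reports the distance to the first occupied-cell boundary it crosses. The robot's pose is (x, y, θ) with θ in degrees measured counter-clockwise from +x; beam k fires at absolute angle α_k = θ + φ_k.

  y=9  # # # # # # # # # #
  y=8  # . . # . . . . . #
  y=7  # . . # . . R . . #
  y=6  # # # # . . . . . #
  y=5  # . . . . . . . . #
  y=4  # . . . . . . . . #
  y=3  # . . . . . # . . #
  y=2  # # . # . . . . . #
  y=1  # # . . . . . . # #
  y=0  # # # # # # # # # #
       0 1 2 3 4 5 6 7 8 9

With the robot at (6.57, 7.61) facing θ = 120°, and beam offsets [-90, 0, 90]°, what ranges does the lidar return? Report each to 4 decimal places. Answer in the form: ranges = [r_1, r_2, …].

beam 1: φ=-90°, α=30°
  d=(0.8660,0.5000)  start (6,7)  tX=0.4965 tY=0.7800  stride 1/|dx|=1.1547 1/|dy|=2.0000
    cross x-line → (7,7), t=0.4965
    cross y-line → (7,8), t=0.7800
    cross x-line → (8,8), t=1.6512
    cross y-line → (8,9), t=2.7800 (wall)
  → r_1 = 2.7800
beam 2: φ=0°, α=120°
  d=(-0.5000,0.8660)  start (6,7)  tX=1.1400 tY=0.4503  stride 1/|dx|=2.0000 1/|dy|=1.1547
    cross y-line → (6,8), t=0.4503
    cross x-line → (5,8), t=1.1400
    cross y-line → (5,9), t=1.6050 (wall)
  → r_2 = 1.6050
beam 3: φ=90°, α=210°
  d=(-0.8660,-0.5000)  start (6,7)  tX=0.6582 tY=1.2200  stride 1/|dx|=1.1547 1/|dy|=2.0000
    cross x-line → (5,7), t=0.6582
    cross y-line → (5,6), t=1.2200
    cross x-line → (4,6), t=1.8129
    cross x-line → (3,6), t=2.9676 (wall)
  → r_3 = 2.9676

ranges = [2.7800, 1.6050, 2.9676]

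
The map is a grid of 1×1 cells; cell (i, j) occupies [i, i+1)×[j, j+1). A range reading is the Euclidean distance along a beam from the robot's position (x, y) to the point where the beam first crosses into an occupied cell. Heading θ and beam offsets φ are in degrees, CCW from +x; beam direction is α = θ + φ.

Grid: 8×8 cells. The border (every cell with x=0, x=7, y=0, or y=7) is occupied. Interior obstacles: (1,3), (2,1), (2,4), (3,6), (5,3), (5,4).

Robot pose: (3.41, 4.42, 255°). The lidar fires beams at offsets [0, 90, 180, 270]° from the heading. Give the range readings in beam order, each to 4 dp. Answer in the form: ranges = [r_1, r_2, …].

ranges = [2.5054, 1.6461, 1.6357, 0.4245]

beam 1: φ=0°, α=255°
  cosα=-0.2588 sinα=-0.9659 | (3,4) | tMaxX 1.5841 tMaxY 0.4348 | tΔX 3.8637 tΔY 1.0353
    t=0.4348 [y] (3,3)
    t=1.4701 [y] (3,2)
    t=1.5841 [x] (2,2)
    t=2.5054 [y] (2,1) — stop
  → r_1 = 2.5054
beam 2: φ=90°, α=345°
  cosα=0.9659 sinα=-0.2588 | (3,4) | tMaxX 0.6108 tMaxY 1.6228 | tΔX 1.0353 tΔY 3.8637
    t=0.6108 [x] (4,4)
    t=1.6228 [y] (4,3)
    t=1.6461 [x] (5,3) — stop
  → r_2 = 1.6461
beam 3: φ=180°, α=75°
  cosα=0.2588 sinα=0.9659 | (3,4) | tMaxX 2.2796 tMaxY 0.6005 | tΔX 3.8637 tΔY 1.0353
    t=0.6005 [y] (3,5)
    t=1.6357 [y] (3,6) — stop
  → r_3 = 1.6357
beam 4: φ=270°, α=165°
  cosα=-0.9659 sinα=0.2588 | (3,4) | tMaxX 0.4245 tMaxY 2.2409 | tΔX 1.0353 tΔY 3.8637
    t=0.4245 [x] (2,4) — stop
  → r_4 = 0.4245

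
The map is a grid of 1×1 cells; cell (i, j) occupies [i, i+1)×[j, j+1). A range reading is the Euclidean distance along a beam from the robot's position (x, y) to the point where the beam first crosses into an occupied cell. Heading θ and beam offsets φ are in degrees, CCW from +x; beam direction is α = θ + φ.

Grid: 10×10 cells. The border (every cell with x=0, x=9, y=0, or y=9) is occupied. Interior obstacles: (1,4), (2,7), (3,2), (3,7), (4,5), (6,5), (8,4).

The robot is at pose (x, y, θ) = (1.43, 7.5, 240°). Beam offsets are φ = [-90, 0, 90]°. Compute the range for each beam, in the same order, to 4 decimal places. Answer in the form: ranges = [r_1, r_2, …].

beam 1: φ=-90°, α=150°
  cosα=-0.8660 sinα=0.5000 | (1,7) | tMaxX 0.4965 tMaxY 1.0000 | tΔX 1.1547 tΔY 2.0000
    t=0.4965 [x] (0,7) — stop
  → r_1 = 0.4965
beam 2: φ=0°, α=240°
  cosα=-0.5000 sinα=-0.8660 | (1,7) | tMaxX 0.8600 tMaxY 0.5774 | tΔX 2.0000 tΔY 1.1547
    t=0.5774 [y] (1,6)
    t=0.8600 [x] (0,6) — stop
  → r_2 = 0.8600
beam 3: φ=90°, α=330°
  cosα=0.8660 sinα=-0.5000 | (1,7) | tMaxX 0.6582 tMaxY 1.0000 | tΔX 1.1547 tΔY 2.0000
    t=0.6582 [x] (2,7) — stop
  → r_3 = 0.6582

ranges = [0.4965, 0.8600, 0.6582]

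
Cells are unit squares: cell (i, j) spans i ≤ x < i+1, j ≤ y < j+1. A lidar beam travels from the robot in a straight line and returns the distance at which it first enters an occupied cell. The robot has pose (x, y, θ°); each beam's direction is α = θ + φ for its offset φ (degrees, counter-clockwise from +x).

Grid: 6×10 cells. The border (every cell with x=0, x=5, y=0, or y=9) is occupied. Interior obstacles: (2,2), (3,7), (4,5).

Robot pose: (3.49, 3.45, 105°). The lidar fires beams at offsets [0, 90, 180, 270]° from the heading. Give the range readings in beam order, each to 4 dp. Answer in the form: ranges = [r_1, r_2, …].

beam 1: φ=0°, α=105°
  dir = (cos 105°, sin 105°) = (-0.2588, 0.9659); from cell (3,3)
  next x-line at t=1.8932, next y-line at t=0.5694; Δt_x=3.8637, Δt_y=1.0353
    y: enter (3,4) at t=0.5694
    y: enter (3,5) at t=1.6047
    x: enter (2,5) at t=1.8932
    y: enter (2,6) at t=2.6400
    y: enter (2,7) at t=3.6752
    y: enter (2,8) at t=4.7105
    y: enter (2,9) at t=5.7458 ← occupied
  → r_1 = 5.7458
beam 2: φ=90°, α=195°
  dir = (cos 195°, sin 195°) = (-0.9659, -0.2588); from cell (3,3)
  next x-line at t=0.5073, next y-line at t=1.7387; Δt_x=1.0353, Δt_y=3.8637
    x: enter (2,3) at t=0.5073
    x: enter (1,3) at t=1.5426
    y: enter (1,2) at t=1.7387
    x: enter (0,2) at t=2.5778 ← occupied
  → r_2 = 2.5778
beam 3: φ=180°, α=285°
  dir = (cos 285°, sin 285°) = (0.2588, -0.9659); from cell (3,3)
  next x-line at t=1.9705, next y-line at t=0.4659; Δt_x=3.8637, Δt_y=1.0353
    y: enter (3,2) at t=0.4659
    y: enter (3,1) at t=1.5012
    x: enter (4,1) at t=1.9705
    y: enter (4,0) at t=2.5364 ← occupied
  → r_3 = 2.5364
beam 4: φ=270°, α=15°
  dir = (cos 15°, sin 15°) = (0.9659, 0.2588); from cell (3,3)
  next x-line at t=0.5280, next y-line at t=2.1250; Δt_x=1.0353, Δt_y=3.8637
    x: enter (4,3) at t=0.5280
    x: enter (5,3) at t=1.5633 ← occupied
  → r_4 = 1.5633

ranges = [5.7458, 2.5778, 2.5364, 1.5633]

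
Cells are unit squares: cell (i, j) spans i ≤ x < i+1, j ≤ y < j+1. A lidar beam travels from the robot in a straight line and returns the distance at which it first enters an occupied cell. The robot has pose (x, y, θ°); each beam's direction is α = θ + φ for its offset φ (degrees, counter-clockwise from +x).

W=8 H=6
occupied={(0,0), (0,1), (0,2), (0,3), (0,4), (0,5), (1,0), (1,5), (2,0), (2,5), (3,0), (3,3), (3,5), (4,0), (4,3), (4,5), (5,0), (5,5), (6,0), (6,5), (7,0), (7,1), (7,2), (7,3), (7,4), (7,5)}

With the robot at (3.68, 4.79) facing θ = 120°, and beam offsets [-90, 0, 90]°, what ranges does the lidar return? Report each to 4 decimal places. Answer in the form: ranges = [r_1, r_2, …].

beam 1: φ=-90°, α=30°
  direction (0.8660, 0.5000); cell (3,4); t to first gridline: x 0.3695, y 0.4200 (then +1.1547 / +2.0000)
    (4,4) via x @ 0.3695
    (4,5) via y @ 0.4200  # hit
  → r_1 = 0.4200
beam 2: φ=0°, α=120°
  direction (-0.5000, 0.8660); cell (3,4); t to first gridline: x 1.3600, y 0.2425 (then +2.0000 / +1.1547)
    (3,5) via y @ 0.2425  # hit
  → r_2 = 0.2425
beam 3: φ=90°, α=210°
  direction (-0.8660, -0.5000); cell (3,4); t to first gridline: x 0.7852, y 1.5800 (then +1.1547 / +2.0000)
    (2,4) via x @ 0.7852
    (2,3) via y @ 1.5800
    (1,3) via x @ 1.9399
    (0,3) via x @ 3.0946  # hit
  → r_3 = 3.0946

ranges = [0.4200, 0.2425, 3.0946]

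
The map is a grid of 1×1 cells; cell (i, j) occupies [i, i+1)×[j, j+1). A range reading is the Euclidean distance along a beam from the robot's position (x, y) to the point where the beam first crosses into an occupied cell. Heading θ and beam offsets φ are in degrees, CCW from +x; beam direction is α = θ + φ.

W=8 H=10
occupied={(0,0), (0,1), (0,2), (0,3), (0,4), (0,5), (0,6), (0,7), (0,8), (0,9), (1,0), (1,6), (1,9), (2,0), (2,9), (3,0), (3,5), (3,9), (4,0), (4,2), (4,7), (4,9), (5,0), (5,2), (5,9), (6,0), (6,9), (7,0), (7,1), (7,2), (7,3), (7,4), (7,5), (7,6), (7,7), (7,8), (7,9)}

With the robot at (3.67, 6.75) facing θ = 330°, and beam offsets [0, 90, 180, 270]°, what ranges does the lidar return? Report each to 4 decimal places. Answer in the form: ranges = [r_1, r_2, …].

beam 1: φ=0°, α=330°
  cosα=0.8660 sinα=-0.5000 | (3,6) | tMaxX 0.3811 tMaxY 1.5000 | tΔX 1.1547 tΔY 2.0000
    t=0.3811 [x] (4,6)
    t=1.5000 [y] (4,5)
    t=1.5358 [x] (5,5)
    t=2.6905 [x] (6,5)
    t=3.5000 [y] (6,4)
    t=3.8452 [x] (7,4) — stop
  → r_1 = 3.8452
beam 2: φ=90°, α=60°
  cosα=0.5000 sinα=0.8660 | (3,6) | tMaxX 0.6600 tMaxY 0.2887 | tΔX 2.0000 tΔY 1.1547
    t=0.2887 [y] (3,7)
    t=0.6600 [x] (4,7) — stop
  → r_2 = 0.6600
beam 3: φ=180°, α=150°
  cosα=-0.8660 sinα=0.5000 | (3,6) | tMaxX 0.7736 tMaxY 0.5000 | tΔX 1.1547 tΔY 2.0000
    t=0.5000 [y] (3,7)
    t=0.7736 [x] (2,7)
    t=1.9283 [x] (1,7)
    t=2.5000 [y] (1,8)
    t=3.0831 [x] (0,8) — stop
  → r_3 = 3.0831
beam 4: φ=270°, α=240°
  cosα=-0.5000 sinα=-0.8660 | (3,6) | tMaxX 1.3400 tMaxY 0.8660 | tΔX 2.0000 tΔY 1.1547
    t=0.8660 [y] (3,5) — stop
  → r_4 = 0.8660

ranges = [3.8452, 0.6600, 3.0831, 0.8660]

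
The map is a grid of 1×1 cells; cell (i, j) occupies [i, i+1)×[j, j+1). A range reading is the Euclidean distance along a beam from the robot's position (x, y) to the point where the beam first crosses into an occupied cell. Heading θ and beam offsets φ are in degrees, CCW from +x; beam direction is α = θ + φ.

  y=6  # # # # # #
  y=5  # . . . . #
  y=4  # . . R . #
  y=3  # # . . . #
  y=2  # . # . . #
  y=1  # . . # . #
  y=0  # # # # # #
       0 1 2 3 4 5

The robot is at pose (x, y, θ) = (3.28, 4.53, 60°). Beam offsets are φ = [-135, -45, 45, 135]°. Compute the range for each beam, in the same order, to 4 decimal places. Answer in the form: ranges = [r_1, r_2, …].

ranges = [2.6192, 1.7807, 1.5219, 2.0478]

beam 1: φ=-135°, α=285°
  direction (0.2588, -0.9659); cell (3,4); t to first gridline: x 2.7819, y 0.5487 (then +3.8637 / +1.0353)
    (3,3) via y @ 0.5487
    (3,2) via y @ 1.5840
    (3,1) via y @ 2.6192  # hit
  → r_1 = 2.6192
beam 2: φ=-45°, α=15°
  direction (0.9659, 0.2588); cell (3,4); t to first gridline: x 0.7454, y 1.8159 (then +1.0353 / +3.8637)
    (4,4) via x @ 0.7454
    (5,4) via x @ 1.7807  # hit
  → r_2 = 1.7807
beam 3: φ=45°, α=105°
  direction (-0.2588, 0.9659); cell (3,4); t to first gridline: x 1.0818, y 0.4866 (then +3.8637 / +1.0353)
    (3,5) via y @ 0.4866
    (2,5) via x @ 1.0818
    (2,6) via y @ 1.5219  # hit
  → r_3 = 1.5219
beam 4: φ=135°, α=195°
  direction (-0.9659, -0.2588); cell (3,4); t to first gridline: x 0.2899, y 2.0478 (then +1.0353 / +3.8637)
    (2,4) via x @ 0.2899
    (1,4) via x @ 1.3252
    (1,3) via y @ 2.0478  # hit
  → r_4 = 2.0478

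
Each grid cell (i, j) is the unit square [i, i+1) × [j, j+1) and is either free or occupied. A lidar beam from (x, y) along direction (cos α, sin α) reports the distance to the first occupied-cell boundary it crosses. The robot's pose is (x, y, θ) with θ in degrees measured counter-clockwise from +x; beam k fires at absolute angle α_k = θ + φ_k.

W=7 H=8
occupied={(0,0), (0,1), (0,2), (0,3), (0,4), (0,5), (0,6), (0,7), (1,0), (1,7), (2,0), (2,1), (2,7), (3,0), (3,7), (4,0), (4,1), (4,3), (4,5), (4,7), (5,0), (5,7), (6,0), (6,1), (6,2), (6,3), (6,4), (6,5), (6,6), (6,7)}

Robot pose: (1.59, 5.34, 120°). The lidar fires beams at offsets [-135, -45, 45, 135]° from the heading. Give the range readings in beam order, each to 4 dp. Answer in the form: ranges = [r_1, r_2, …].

beam 1: φ=-135°, α=345°
  direction (0.9659, -0.2588); cell (1,5); t to first gridline: x 0.4245, y 1.3137 (then +1.0353 / +3.8637)
    (2,5) via x @ 0.4245
    (2,4) via y @ 1.3137
    (3,4) via x @ 1.4597
    (4,4) via x @ 2.4950
    (5,4) via x @ 3.5303
    (6,4) via x @ 4.5656  # hit
  → r_1 = 4.5656
beam 2: φ=-45°, α=75°
  direction (0.2588, 0.9659); cell (1,5); t to first gridline: x 1.5841, y 0.6833 (then +3.8637 / +1.0353)
    (1,6) via y @ 0.6833
    (2,6) via x @ 1.5841
    (2,7) via y @ 1.7186  # hit
  → r_2 = 1.7186
beam 3: φ=45°, α=165°
  direction (-0.9659, 0.2588); cell (1,5); t to first gridline: x 0.6108, y 2.5500 (then +1.0353 / +3.8637)
    (0,5) via x @ 0.6108  # hit
  → r_3 = 0.6108
beam 4: φ=135°, α=255°
  direction (-0.2588, -0.9659); cell (1,5); t to first gridline: x 2.2796, y 0.3520 (then +3.8637 / +1.0353)
    (1,4) via y @ 0.3520
    (1,3) via y @ 1.3873
    (0,3) via x @ 2.2796  # hit
  → r_4 = 2.2796

ranges = [4.5656, 1.7186, 0.6108, 2.2796]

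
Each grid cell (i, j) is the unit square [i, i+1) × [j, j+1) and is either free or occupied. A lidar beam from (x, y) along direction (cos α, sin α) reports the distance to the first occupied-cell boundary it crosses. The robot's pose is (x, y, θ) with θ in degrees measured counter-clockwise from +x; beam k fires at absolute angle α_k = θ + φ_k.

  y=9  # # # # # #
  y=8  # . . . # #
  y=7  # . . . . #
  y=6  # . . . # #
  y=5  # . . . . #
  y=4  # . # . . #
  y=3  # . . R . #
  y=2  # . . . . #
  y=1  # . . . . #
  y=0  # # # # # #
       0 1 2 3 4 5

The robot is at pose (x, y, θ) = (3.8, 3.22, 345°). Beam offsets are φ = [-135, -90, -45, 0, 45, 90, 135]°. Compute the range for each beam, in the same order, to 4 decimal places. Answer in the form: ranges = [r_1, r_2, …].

ranges = [3.2332, 2.2983, 2.4000, 1.2423, 1.3856, 2.8781, 1.6000]

beam 1: φ=-135°, α=210°
  dir = (cos 210°, sin 210°) = (-0.8660, -0.5000); from cell (3,3)
  next x-line at t=0.9238, next y-line at t=0.4400; Δt_x=1.1547, Δt_y=2.0000
    y: enter (3,2) at t=0.4400
    x: enter (2,2) at t=0.9238
    x: enter (1,2) at t=2.0785
    y: enter (1,1) at t=2.4400
    x: enter (0,1) at t=3.2332 ← occupied
  → r_1 = 3.2332
beam 2: φ=-90°, α=255°
  dir = (cos 255°, sin 255°) = (-0.2588, -0.9659); from cell (3,3)
  next x-line at t=3.0910, next y-line at t=0.2278; Δt_x=3.8637, Δt_y=1.0353
    y: enter (3,2) at t=0.2278
    y: enter (3,1) at t=1.2630
    y: enter (3,0) at t=2.2983 ← occupied
  → r_2 = 2.2983
beam 3: φ=-45°, α=300°
  dir = (cos 300°, sin 300°) = (0.5000, -0.8660); from cell (3,3)
  next x-line at t=0.4000, next y-line at t=0.2540; Δt_x=2.0000, Δt_y=1.1547
    y: enter (3,2) at t=0.2540
    x: enter (4,2) at t=0.4000
    y: enter (4,1) at t=1.4087
    x: enter (5,1) at t=2.4000 ← occupied
  → r_3 = 2.4000
beam 4: φ=0°, α=345°
  dir = (cos 345°, sin 345°) = (0.9659, -0.2588); from cell (3,3)
  next x-line at t=0.2071, next y-line at t=0.8500; Δt_x=1.0353, Δt_y=3.8637
    x: enter (4,3) at t=0.2071
    y: enter (4,2) at t=0.8500
    x: enter (5,2) at t=1.2423 ← occupied
  → r_4 = 1.2423
beam 5: φ=45°, α=30°
  dir = (cos 30°, sin 30°) = (0.8660, 0.5000); from cell (3,3)
  next x-line at t=0.2309, next y-line at t=1.5600; Δt_x=1.1547, Δt_y=2.0000
    x: enter (4,3) at t=0.2309
    x: enter (5,3) at t=1.3856 ← occupied
  → r_5 = 1.3856
beam 6: φ=90°, α=75°
  dir = (cos 75°, sin 75°) = (0.2588, 0.9659); from cell (3,3)
  next x-line at t=0.7727, next y-line at t=0.8075; Δt_x=3.8637, Δt_y=1.0353
    x: enter (4,3) at t=0.7727
    y: enter (4,4) at t=0.8075
    y: enter (4,5) at t=1.8428
    y: enter (4,6) at t=2.8781 ← occupied
  → r_6 = 2.8781
beam 7: φ=135°, α=120°
  dir = (cos 120°, sin 120°) = (-0.5000, 0.8660); from cell (3,3)
  next x-line at t=1.6000, next y-line at t=0.9007; Δt_x=2.0000, Δt_y=1.1547
    y: enter (3,4) at t=0.9007
    x: enter (2,4) at t=1.6000 ← occupied
  → r_7 = 1.6000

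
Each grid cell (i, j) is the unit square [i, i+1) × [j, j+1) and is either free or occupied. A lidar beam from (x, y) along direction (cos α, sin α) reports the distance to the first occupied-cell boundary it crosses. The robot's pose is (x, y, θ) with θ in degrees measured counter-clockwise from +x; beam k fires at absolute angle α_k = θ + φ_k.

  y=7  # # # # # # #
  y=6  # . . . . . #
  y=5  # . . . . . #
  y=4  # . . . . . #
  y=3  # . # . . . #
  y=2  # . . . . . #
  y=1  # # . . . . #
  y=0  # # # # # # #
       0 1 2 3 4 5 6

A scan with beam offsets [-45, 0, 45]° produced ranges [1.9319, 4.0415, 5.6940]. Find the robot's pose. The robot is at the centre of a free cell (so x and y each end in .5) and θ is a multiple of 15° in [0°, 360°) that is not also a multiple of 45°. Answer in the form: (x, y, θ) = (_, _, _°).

Candidates: 28 free-cell centres × 16 headings = 448 poses. Raycast each; keep the one whose scan matches to 4 dp.
  (5.5, 2.5, 330°): beam 1 = 1.5529 ≠ 1.9319 ✗
  (5.5, 2.5, 285°): beam 1 = 1.7321 ≠ 1.9319 ✗
  (1.5, 2.5, 30°): beam 1 = 4.6587 ≠ 1.9319 ✗
  (3.5, 4.5, 165°): beam 1 = 2.8868 ≠ 1.9319 ✗
  (5.5, 4.5, 75°): beam 1 = 0.5774 ≠ 1.9319 ✗
  …
  (4.5, 6.5, 210°): r_1=1.9319, r_2=4.0415, r_3=5.6940 — all match ✓
Unique over the lattice → pose = (4.5, 6.5, 210°).

(x, y, θ) = (4.5, 6.5, 210°)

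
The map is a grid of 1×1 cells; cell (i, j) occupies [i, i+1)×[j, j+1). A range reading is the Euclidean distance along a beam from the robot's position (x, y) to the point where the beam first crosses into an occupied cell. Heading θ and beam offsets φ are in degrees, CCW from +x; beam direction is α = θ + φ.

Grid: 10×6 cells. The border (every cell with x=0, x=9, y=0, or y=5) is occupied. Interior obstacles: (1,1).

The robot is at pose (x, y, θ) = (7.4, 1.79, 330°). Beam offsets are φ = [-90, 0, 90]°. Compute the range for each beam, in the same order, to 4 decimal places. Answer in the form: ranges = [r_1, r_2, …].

beam 1: φ=-90°, α=240°
  dir = (cos 240°, sin 240°) = (-0.5000, -0.8660); from cell (7,1)
  next x-line at t=0.8000, next y-line at t=0.9122; Δt_x=2.0000, Δt_y=1.1547
    x: enter (6,1) at t=0.8000
    y: enter (6,0) at t=0.9122 ← occupied
  → r_1 = 0.9122
beam 2: φ=0°, α=330°
  dir = (cos 330°, sin 330°) = (0.8660, -0.5000); from cell (7,1)
  next x-line at t=0.6928, next y-line at t=1.5800; Δt_x=1.1547, Δt_y=2.0000
    x: enter (8,1) at t=0.6928
    y: enter (8,0) at t=1.5800 ← occupied
  → r_2 = 1.5800
beam 3: φ=90°, α=60°
  dir = (cos 60°, sin 60°) = (0.5000, 0.8660); from cell (7,1)
  next x-line at t=1.2000, next y-line at t=0.2425; Δt_x=2.0000, Δt_y=1.1547
    y: enter (7,2) at t=0.2425
    x: enter (8,2) at t=1.2000
    y: enter (8,3) at t=1.3972
    y: enter (8,4) at t=2.5519
    x: enter (9,4) at t=3.2000 ← occupied
  → r_3 = 3.2000

ranges = [0.9122, 1.5800, 3.2000]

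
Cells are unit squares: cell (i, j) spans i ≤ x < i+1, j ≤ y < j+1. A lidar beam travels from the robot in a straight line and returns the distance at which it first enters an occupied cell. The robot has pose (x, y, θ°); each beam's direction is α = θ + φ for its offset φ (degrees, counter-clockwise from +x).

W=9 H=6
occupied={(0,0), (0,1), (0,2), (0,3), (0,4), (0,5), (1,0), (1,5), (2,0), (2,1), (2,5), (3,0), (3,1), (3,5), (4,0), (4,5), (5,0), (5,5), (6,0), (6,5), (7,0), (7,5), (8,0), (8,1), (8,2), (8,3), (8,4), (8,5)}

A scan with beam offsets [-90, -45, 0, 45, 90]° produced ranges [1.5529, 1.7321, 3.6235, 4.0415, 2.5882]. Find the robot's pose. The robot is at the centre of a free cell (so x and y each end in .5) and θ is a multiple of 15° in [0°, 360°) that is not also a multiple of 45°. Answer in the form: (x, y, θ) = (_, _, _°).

Enumerate (i+0.5, j+0.5, θ) over the 26 free cells and 16 admissible headings. For each, cast all 5 beams and compare to the given ranges.
  (7.5, 3.5, 120°): beam 1 = 0.5774 ≠ 1.5529 ✗
  (4.5, 3.5, 345°): beam 1 = 1.9319 ≠ 1.5529 ✗
  (4.5, 1.5, 30°): beam 1 = 0.5774 ≠ 1.5529 ✗
  (4.5, 4.5, 255°): beam 1 = 1.9319 ≠ 1.5529 ✗
  (3.5, 3.5, 330°): beam 1 = 1.7321 ≠ 1.5529 ✗
  …
  (4.5, 2.5, 345°): r_1=1.5529, r_2=1.7321, r_3=3.6235, r_4=4.0415, r_5=2.5882 — all match ✓
No second candidate reproduces the full scan.

(x, y, θ) = (4.5, 2.5, 345°)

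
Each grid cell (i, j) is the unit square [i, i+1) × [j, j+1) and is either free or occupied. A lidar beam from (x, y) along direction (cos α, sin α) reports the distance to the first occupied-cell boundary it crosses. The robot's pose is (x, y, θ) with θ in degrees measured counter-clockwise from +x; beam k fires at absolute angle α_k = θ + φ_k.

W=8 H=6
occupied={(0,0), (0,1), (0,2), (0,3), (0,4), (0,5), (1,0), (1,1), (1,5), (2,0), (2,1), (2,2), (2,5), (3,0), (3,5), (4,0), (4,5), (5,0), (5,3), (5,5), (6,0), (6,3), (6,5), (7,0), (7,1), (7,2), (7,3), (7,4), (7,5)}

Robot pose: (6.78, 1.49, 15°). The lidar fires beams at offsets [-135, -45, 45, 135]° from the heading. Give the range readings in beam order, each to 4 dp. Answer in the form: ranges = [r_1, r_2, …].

beam 1: φ=-135°, α=240°
  dir = (cos 240°, sin 240°) = (-0.5000, -0.8660); from cell (6,1)
  next x-line at t=1.5600, next y-line at t=0.5658; Δt_x=2.0000, Δt_y=1.1547
    y: enter (6,0) at t=0.5658 ← occupied
  → r_1 = 0.5658
beam 2: φ=-45°, α=330°
  dir = (cos 330°, sin 330°) = (0.8660, -0.5000); from cell (6,1)
  next x-line at t=0.2540, next y-line at t=0.9800; Δt_x=1.1547, Δt_y=2.0000
    x: enter (7,1) at t=0.2540 ← occupied
  → r_2 = 0.2540
beam 3: φ=45°, α=60°
  dir = (cos 60°, sin 60°) = (0.5000, 0.8660); from cell (6,1)
  next x-line at t=0.4400, next y-line at t=0.5889; Δt_x=2.0000, Δt_y=1.1547
    x: enter (7,1) at t=0.4400 ← occupied
  → r_3 = 0.4400
beam 4: φ=135°, α=150°
  dir = (cos 150°, sin 150°) = (-0.8660, 0.5000); from cell (6,1)
  next x-line at t=0.9007, next y-line at t=1.0200; Δt_x=1.1547, Δt_y=2.0000
    x: enter (5,1) at t=0.9007
    y: enter (5,2) at t=1.0200
    x: enter (4,2) at t=2.0554
    y: enter (4,3) at t=3.0200
    x: enter (3,3) at t=3.2101
    x: enter (2,3) at t=4.3648
    y: enter (2,4) at t=5.0200
    x: enter (1,4) at t=5.5195
    x: enter (0,4) at t=6.6742 ← occupied
  → r_4 = 6.6742

ranges = [0.5658, 0.2540, 0.4400, 6.6742]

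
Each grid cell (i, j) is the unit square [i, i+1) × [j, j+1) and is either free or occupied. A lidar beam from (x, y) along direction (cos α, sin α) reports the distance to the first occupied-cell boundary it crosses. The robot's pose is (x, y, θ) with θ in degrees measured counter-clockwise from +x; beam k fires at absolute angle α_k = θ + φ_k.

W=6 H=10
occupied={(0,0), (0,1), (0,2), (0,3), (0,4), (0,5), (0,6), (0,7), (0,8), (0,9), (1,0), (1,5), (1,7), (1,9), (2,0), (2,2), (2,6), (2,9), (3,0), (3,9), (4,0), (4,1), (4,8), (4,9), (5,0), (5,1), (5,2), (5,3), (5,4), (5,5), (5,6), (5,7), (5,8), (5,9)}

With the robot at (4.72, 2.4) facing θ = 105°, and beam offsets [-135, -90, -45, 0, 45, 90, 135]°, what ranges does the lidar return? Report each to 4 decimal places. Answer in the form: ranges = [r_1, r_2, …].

beam 1: φ=-135°, α=330°
  direction (0.8660, -0.5000); cell (4,2); t to first gridline: x 0.3233, y 0.8000 (then +1.1547 / +2.0000)
    (5,2) via x @ 0.3233  # hit
  → r_1 = 0.3233
beam 2: φ=-90°, α=15°
  direction (0.9659, 0.2588); cell (4,2); t to first gridline: x 0.2899, y 2.3182 (then +1.0353 / +3.8637)
    (5,2) via x @ 0.2899  # hit
  → r_2 = 0.2899
beam 3: φ=-45°, α=60°
  direction (0.5000, 0.8660); cell (4,2); t to first gridline: x 0.5600, y 0.6928 (then +2.0000 / +1.1547)
    (5,2) via x @ 0.5600  # hit
  → r_3 = 0.5600
beam 4: φ=0°, α=105°
  direction (-0.2588, 0.9659); cell (4,2); t to first gridline: x 2.7819, y 0.6212 (then +3.8637 / +1.0353)
    (4,3) via y @ 0.6212
    (4,4) via y @ 1.6564
    (4,5) via y @ 2.6917
    (3,5) via x @ 2.7819
    (3,6) via y @ 3.7270
    (3,7) via y @ 4.7623
    (3,8) via y @ 5.7975
    (2,8) via x @ 6.6456
    (2,9) via y @ 6.8328  # hit
  → r_4 = 6.8328
beam 5: φ=45°, α=150°
  direction (-0.8660, 0.5000); cell (4,2); t to first gridline: x 0.8314, y 1.2000 (then +1.1547 / +2.0000)
    (3,2) via x @ 0.8314
    (3,3) via y @ 1.2000
    (2,3) via x @ 1.9861
    (1,3) via x @ 3.1408
    (1,4) via y @ 3.2000
    (0,4) via x @ 4.2955  # hit
  → r_5 = 4.2955
beam 6: φ=90°, α=195°
  direction (-0.9659, -0.2588); cell (4,2); t to first gridline: x 0.7454, y 1.5455 (then +1.0353 / +3.8637)
    (3,2) via x @ 0.7454
    (3,1) via y @ 1.5455
    (2,1) via x @ 1.7807
    (1,1) via x @ 2.8160
    (0,1) via x @ 3.8512  # hit
  → r_6 = 3.8512
beam 7: φ=135°, α=240°
  direction (-0.5000, -0.8660); cell (4,2); t to first gridline: x 1.4400, y 0.4619 (then +2.0000 / +1.1547)
    (4,1) via y @ 0.4619  # hit
  → r_7 = 0.4619

ranges = [0.3233, 0.2899, 0.5600, 6.8328, 4.2955, 3.8512, 0.4619]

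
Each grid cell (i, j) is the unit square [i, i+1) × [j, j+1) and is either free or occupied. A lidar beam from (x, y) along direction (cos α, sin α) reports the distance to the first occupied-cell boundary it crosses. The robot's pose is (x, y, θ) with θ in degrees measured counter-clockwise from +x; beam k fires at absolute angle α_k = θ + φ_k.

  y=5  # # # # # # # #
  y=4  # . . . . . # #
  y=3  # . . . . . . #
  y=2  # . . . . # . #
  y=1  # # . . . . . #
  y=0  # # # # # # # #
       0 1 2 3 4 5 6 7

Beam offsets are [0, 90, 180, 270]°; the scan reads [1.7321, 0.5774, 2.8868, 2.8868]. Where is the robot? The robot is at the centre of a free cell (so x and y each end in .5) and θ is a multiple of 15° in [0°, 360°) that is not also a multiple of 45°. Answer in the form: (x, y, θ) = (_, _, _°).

Candidates: 21 free-cell centres × 16 headings = 336 poses. Raycast each; keep the one whose scan matches to 4 dp.
  (5.5, 1.5, 60°): beam 1 = 0.5774 ≠ 1.7321 ✗
  (2.5, 3.5, 30°): beam 1 = 3.0000 ≠ 1.7321 ✗
  (5.5, 1.5, 75°): beam 1 = 0.5176 ≠ 1.7321 ✗
  (2.5, 4.5, 240°): beam 1 = 2.8868 ≠ 1.7321 ✗
  …
  (4.5, 2.5, 300°): r_1=1.7321, r_2=0.5774, r_3=2.8868, r_4=2.8868 — all match ✓
No second candidate reproduces the full scan.

(x, y, θ) = (4.5, 2.5, 300°)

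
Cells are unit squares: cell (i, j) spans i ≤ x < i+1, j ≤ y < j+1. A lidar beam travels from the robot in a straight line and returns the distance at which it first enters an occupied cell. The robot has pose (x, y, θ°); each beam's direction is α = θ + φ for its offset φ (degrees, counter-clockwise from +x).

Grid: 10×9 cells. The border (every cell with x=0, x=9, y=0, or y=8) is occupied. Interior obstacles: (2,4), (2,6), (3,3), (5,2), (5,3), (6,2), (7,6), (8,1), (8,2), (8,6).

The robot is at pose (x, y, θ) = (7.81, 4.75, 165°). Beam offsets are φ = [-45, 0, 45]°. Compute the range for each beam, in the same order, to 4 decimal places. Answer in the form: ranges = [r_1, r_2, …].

beam 1: φ=-45°, α=120°
  d=(-0.5000,0.8660)  start (7,4)  tX=1.6200 tY=0.2887  stride 1/|dx|=2.0000 1/|dy|=1.1547
    cross y-line → (7,5), t=0.2887
    cross y-line → (7,6), t=1.4434 (wall)
  → r_1 = 1.4434
beam 2: φ=0°, α=165°
  d=(-0.9659,0.2588)  start (7,4)  tX=0.8386 tY=0.9659  stride 1/|dx|=1.0353 1/|dy|=3.8637
    cross x-line → (6,4), t=0.8386
    cross y-line → (6,5), t=0.9659
    cross x-line → (5,5), t=1.8738
    cross x-line → (4,5), t=2.9091
    cross x-line → (3,5), t=3.9444
    cross y-line → (3,6), t=4.8296
    cross x-line → (2,6), t=4.9797 (wall)
  → r_2 = 4.9797
beam 3: φ=45°, α=210°
  d=(-0.8660,-0.5000)  start (7,4)  tX=0.9353 tY=1.5000  stride 1/|dx|=1.1547 1/|dy|=2.0000
    cross x-line → (6,4), t=0.9353
    cross y-line → (6,3), t=1.5000
    cross x-line → (5,3), t=2.0900 (wall)
  → r_3 = 2.0900

ranges = [1.4434, 4.9797, 2.0900]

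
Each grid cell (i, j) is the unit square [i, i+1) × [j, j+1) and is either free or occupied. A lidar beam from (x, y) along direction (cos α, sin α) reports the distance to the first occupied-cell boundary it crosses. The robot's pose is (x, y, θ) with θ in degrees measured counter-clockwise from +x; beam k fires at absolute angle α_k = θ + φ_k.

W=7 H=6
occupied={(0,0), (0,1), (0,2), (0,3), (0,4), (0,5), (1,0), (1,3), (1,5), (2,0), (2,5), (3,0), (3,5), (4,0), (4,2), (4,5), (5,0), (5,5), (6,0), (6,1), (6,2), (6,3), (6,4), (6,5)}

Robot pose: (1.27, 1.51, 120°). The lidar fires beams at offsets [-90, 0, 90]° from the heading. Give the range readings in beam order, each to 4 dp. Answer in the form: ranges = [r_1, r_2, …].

ranges = [5.4617, 0.5400, 0.3118]

beam 1: φ=-90°, α=30°
  cosα=0.8660 sinα=0.5000 | (1,1) | tMaxX 0.8429 tMaxY 0.9800 | tΔX 1.1547 tΔY 2.0000
    t=0.8429 [x] (2,1)
    t=0.9800 [y] (2,2)
    t=1.9976 [x] (3,2)
    t=2.9800 [y] (3,3)
    t=3.1523 [x] (4,3)
    t=4.3070 [x] (5,3)
    t=4.9800 [y] (5,4)
    t=5.4617 [x] (6,4) — stop
  → r_1 = 5.4617
beam 2: φ=0°, α=120°
  cosα=-0.5000 sinα=0.8660 | (1,1) | tMaxX 0.5400 tMaxY 0.5658 | tΔX 2.0000 tΔY 1.1547
    t=0.5400 [x] (0,1) — stop
  → r_2 = 0.5400
beam 3: φ=90°, α=210°
  cosα=-0.8660 sinα=-0.5000 | (1,1) | tMaxX 0.3118 tMaxY 1.0200 | tΔX 1.1547 tΔY 2.0000
    t=0.3118 [x] (0,1) — stop
  → r_3 = 0.3118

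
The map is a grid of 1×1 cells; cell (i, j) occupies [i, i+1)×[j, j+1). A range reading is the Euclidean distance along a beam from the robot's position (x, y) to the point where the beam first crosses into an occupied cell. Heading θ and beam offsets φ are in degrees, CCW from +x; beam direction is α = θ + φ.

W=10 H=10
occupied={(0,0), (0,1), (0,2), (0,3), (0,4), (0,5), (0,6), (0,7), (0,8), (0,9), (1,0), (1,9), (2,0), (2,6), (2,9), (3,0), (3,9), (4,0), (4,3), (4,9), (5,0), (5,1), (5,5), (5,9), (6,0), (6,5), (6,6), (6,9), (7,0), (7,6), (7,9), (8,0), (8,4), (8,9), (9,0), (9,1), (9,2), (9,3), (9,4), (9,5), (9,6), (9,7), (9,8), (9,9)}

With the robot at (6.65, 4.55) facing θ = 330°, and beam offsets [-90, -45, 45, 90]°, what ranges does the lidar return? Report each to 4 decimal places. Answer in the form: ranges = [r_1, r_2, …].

ranges = [2.9445, 3.6752, 1.3976, 0.5196]

beam 1: φ=-90°, α=240°
  cosα=-0.5000 sinα=-0.8660 | (6,4) | tMaxX 1.3000 tMaxY 0.6351 | tΔX 2.0000 tΔY 1.1547
    t=0.6351 [y] (6,3)
    t=1.3000 [x] (5,3)
    t=1.7898 [y] (5,2)
    t=2.9445 [y] (5,1) — stop
  → r_1 = 2.9445
beam 2: φ=-45°, α=285°
  cosα=0.2588 sinα=-0.9659 | (6,4) | tMaxX 1.3523 tMaxY 0.5694 | tΔX 3.8637 tΔY 1.0353
    t=0.5694 [y] (6,3)
    t=1.3523 [x] (7,3)
    t=1.6047 [y] (7,2)
    t=2.6400 [y] (7,1)
    t=3.6752 [y] (7,0) — stop
  → r_2 = 3.6752
beam 3: φ=45°, α=15°
  cosα=0.9659 sinα=0.2588 | (6,4) | tMaxX 0.3623 tMaxY 1.7387 | tΔX 1.0353 tΔY 3.8637
    t=0.3623 [x] (7,4)
    t=1.3976 [x] (8,4) — stop
  → r_3 = 1.3976
beam 4: φ=90°, α=60°
  cosα=0.5000 sinα=0.8660 | (6,4) | tMaxX 0.7000 tMaxY 0.5196 | tΔX 2.0000 tΔY 1.1547
    t=0.5196 [y] (6,5) — stop
  → r_4 = 0.5196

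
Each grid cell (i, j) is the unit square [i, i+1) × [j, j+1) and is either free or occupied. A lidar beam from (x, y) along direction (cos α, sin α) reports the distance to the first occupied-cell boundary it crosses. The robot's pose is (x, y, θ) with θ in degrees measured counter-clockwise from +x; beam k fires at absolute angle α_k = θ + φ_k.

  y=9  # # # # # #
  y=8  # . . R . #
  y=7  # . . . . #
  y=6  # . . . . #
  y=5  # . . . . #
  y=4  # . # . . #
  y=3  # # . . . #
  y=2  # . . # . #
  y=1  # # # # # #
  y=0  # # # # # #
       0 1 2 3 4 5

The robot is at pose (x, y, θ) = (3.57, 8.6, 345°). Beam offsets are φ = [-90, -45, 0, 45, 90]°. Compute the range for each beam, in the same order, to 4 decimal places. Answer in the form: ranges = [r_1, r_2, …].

beam 1: φ=-90°, α=255°
  cosα=-0.2588 sinα=-0.9659 | (3,8) | tMaxX 2.2023 tMaxY 0.6212 | tΔX 3.8637 tΔY 1.0353
    t=0.6212 [y] (3,7)
    t=1.6564 [y] (3,6)
    t=2.2023 [x] (2,6)
    t=2.6917 [y] (2,5)
    t=3.7270 [y] (2,4) — stop
  → r_1 = 3.7270
beam 2: φ=-45°, α=300°
  cosα=0.5000 sinα=-0.8660 | (3,8) | tMaxX 0.8600 tMaxY 0.6928 | tΔX 2.0000 tΔY 1.1547
    t=0.6928 [y] (3,7)
    t=0.8600 [x] (4,7)
    t=1.8475 [y] (4,6)
    t=2.8600 [x] (5,6) — stop
  → r_2 = 2.8600
beam 3: φ=0°, α=345°
  cosα=0.9659 sinα=-0.2588 | (3,8) | tMaxX 0.4452 tMaxY 2.3182 | tΔX 1.0353 tΔY 3.8637
    t=0.4452 [x] (4,8)
    t=1.4804 [x] (5,8) — stop
  → r_3 = 1.4804
beam 4: φ=45°, α=30°
  cosα=0.8660 sinα=0.5000 | (3,8) | tMaxX 0.4965 tMaxY 0.8000 | tΔX 1.1547 tΔY 2.0000
    t=0.4965 [x] (4,8)
    t=0.8000 [y] (4,9) — stop
  → r_4 = 0.8000
beam 5: φ=90°, α=75°
  cosα=0.2588 sinα=0.9659 | (3,8) | tMaxX 1.6614 tMaxY 0.4141 | tΔX 3.8637 tΔY 1.0353
    t=0.4141 [y] (3,9) — stop
  → r_5 = 0.4141

ranges = [3.7270, 2.8600, 1.4804, 0.8000, 0.4141]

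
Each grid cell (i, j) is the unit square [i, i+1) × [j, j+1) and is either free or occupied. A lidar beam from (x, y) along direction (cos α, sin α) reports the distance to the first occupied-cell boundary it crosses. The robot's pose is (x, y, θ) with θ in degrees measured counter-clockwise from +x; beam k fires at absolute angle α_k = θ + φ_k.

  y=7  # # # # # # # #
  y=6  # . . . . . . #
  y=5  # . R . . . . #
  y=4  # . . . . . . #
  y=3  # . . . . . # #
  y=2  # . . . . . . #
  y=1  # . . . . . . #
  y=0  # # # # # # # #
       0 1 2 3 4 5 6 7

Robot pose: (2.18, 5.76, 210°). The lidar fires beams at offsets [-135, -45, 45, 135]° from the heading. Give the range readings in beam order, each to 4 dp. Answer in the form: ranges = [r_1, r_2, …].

beam 1: φ=-135°, α=75°
  direction (0.2588, 0.9659); cell (2,5); t to first gridline: x 3.1682, y 0.2485 (then +3.8637 / +1.0353)
    (2,6) via y @ 0.2485
    (2,7) via y @ 1.2837  # hit
  → r_1 = 1.2837
beam 2: φ=-45°, α=165°
  direction (-0.9659, 0.2588); cell (2,5); t to first gridline: x 0.1863, y 0.9273 (then +1.0353 / +3.8637)
    (1,5) via x @ 0.1863
    (1,6) via y @ 0.9273
    (0,6) via x @ 1.2216  # hit
  → r_2 = 1.2216
beam 3: φ=45°, α=255°
  direction (-0.2588, -0.9659); cell (2,5); t to first gridline: x 0.6955, y 0.7868 (then +3.8637 / +1.0353)
    (1,5) via x @ 0.6955
    (1,4) via y @ 0.7868
    (1,3) via y @ 1.8221
    (1,2) via y @ 2.8574
    (1,1) via y @ 3.8926
    (0,1) via x @ 4.5592  # hit
  → r_3 = 4.5592
beam 4: φ=135°, α=345°
  direction (0.9659, -0.2588); cell (2,5); t to first gridline: x 0.8489, y 2.9364 (then +1.0353 / +3.8637)
    (3,5) via x @ 0.8489
    (4,5) via x @ 1.8842
    (5,5) via x @ 2.9195
    (5,4) via y @ 2.9364
    (6,4) via x @ 3.9548
    (7,4) via x @ 4.9900  # hit
  → r_4 = 4.9900

ranges = [1.2837, 1.2216, 4.5592, 4.9900]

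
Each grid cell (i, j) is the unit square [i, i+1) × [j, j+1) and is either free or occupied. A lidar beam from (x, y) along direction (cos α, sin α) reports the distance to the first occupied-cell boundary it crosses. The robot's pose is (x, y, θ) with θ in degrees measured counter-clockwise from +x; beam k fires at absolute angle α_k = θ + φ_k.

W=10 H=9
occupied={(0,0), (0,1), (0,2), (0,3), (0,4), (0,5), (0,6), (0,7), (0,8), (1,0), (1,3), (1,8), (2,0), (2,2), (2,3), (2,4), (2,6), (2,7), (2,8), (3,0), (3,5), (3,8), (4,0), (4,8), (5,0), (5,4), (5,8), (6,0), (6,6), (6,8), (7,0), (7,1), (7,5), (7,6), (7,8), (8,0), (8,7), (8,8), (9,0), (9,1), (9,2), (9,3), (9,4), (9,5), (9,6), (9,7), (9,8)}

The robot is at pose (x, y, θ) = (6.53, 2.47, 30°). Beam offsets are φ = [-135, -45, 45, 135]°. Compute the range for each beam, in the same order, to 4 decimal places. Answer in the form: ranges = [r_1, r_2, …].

beam 1: φ=-135°, α=255°
  dir = (cos 255°, sin 255°) = (-0.2588, -0.9659); from cell (6,2)
  next x-line at t=2.0478, next y-line at t=0.4866; Δt_x=3.8637, Δt_y=1.0353
    y: enter (6,1) at t=0.4866
    y: enter (6,0) at t=1.5219 ← occupied
  → r_1 = 1.5219
beam 2: φ=-45°, α=345°
  dir = (cos 345°, sin 345°) = (0.9659, -0.2588); from cell (6,2)
  next x-line at t=0.4866, next y-line at t=1.8159; Δt_x=1.0353, Δt_y=3.8637
    x: enter (7,2) at t=0.4866
    x: enter (8,2) at t=1.5219
    y: enter (8,1) at t=1.8159
    x: enter (9,1) at t=2.5571 ← occupied
  → r_2 = 2.5571
beam 3: φ=45°, α=75°
  dir = (cos 75°, sin 75°) = (0.2588, 0.9659); from cell (6,2)
  next x-line at t=1.8159, next y-line at t=0.5487; Δt_x=3.8637, Δt_y=1.0353
    y: enter (6,3) at t=0.5487
    y: enter (6,4) at t=1.5840
    x: enter (7,4) at t=1.8159
    y: enter (7,5) at t=2.6192 ← occupied
  → r_3 = 2.6192
beam 4: φ=135°, α=165°
  dir = (cos 165°, sin 165°) = (-0.9659, 0.2588); from cell (6,2)
  next x-line at t=0.5487, next y-line at t=2.0478; Δt_x=1.0353, Δt_y=3.8637
    x: enter (5,2) at t=0.5487
    x: enter (4,2) at t=1.5840
    y: enter (4,3) at t=2.0478
    x: enter (3,3) at t=2.6192
    x: enter (2,3) at t=3.6545 ← occupied
  → r_4 = 3.6545

ranges = [1.5219, 2.5571, 2.6192, 3.6545]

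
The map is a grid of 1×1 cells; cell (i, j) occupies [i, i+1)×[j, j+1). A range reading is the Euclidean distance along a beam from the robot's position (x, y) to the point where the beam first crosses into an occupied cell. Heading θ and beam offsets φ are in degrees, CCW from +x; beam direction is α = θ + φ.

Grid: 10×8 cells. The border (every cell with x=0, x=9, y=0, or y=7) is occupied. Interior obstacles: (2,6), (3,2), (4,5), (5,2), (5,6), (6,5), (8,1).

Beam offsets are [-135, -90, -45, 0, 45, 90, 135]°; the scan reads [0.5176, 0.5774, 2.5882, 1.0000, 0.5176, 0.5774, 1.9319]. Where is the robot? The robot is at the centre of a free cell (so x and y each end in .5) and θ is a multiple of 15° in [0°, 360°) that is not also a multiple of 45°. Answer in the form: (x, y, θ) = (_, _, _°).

(x, y, θ) = (3.5, 1.5, 210°)

Candidates: 41 free-cell centres × 16 headings = 656 poses. Raycast each; keep the one whose scan matches to 4 dp.
  (3.5, 5.5, 60°): beam 1 = 4.6587 ≠ 0.5176 ✗
  (2.5, 1.5, 300°): beam 1 = 1.5529 ≠ 0.5176 ✗
  (7.5, 6.5, 195°): beam 1 = 0.5774 ≠ 0.5176 ✗
  (1.5, 4.5, 255°): beam 1 = 1.0000 ≠ 0.5176 ✗
  …
  (3.5, 1.5, 210°): r_1=0.5176, r_2=0.5774, r_3=2.5882, r_4=1.0000, r_5=0.5176, r_6=0.5774, r_7=1.9319 — all match ✓
Unique over the lattice → pose = (3.5, 1.5, 210°).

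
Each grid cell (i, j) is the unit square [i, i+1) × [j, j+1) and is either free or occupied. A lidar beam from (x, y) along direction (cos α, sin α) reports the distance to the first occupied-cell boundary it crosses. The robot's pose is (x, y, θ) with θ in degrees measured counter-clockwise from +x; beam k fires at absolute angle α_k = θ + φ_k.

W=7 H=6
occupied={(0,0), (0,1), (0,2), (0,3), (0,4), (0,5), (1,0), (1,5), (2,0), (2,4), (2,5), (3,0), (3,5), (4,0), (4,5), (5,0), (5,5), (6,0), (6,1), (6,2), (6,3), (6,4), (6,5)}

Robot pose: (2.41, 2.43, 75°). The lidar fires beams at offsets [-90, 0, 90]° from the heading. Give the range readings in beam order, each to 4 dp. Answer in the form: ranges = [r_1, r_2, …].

beam 1: φ=-90°, α=345°
  direction (0.9659, -0.2588); cell (2,2); t to first gridline: x 0.6108, y 1.6614 (then +1.0353 / +3.8637)
    (3,2) via x @ 0.6108
    (4,2) via x @ 1.6461
    (4,1) via y @ 1.6614
    (5,1) via x @ 2.6814
    (6,1) via x @ 3.7166  # hit
  → r_1 = 3.7166
beam 2: φ=0°, α=75°
  direction (0.2588, 0.9659); cell (2,2); t to first gridline: x 2.2796, y 0.5901 (then +3.8637 / +1.0353)
    (2,3) via y @ 0.5901
    (2,4) via y @ 1.6254  # hit
  → r_2 = 1.6254
beam 3: φ=90°, α=165°
  direction (-0.9659, 0.2588); cell (2,2); t to first gridline: x 0.4245, y 2.2023 (then +1.0353 / +3.8637)
    (1,2) via x @ 0.4245
    (0,2) via x @ 1.4597  # hit
  → r_3 = 1.4597

ranges = [3.7166, 1.6254, 1.4597]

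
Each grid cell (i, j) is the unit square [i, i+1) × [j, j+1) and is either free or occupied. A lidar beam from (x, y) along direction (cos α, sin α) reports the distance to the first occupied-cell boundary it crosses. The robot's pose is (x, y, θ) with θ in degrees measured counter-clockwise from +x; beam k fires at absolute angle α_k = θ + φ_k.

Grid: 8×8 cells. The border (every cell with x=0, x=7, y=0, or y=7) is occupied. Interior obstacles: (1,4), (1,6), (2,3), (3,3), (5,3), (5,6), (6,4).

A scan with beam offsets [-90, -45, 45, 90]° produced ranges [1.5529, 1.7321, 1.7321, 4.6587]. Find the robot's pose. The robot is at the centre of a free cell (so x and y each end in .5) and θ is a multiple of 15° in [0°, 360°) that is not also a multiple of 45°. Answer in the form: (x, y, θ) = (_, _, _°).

(x, y, θ) = (2.5, 2.5, 255°)

Candidates: 29 free-cell centres × 16 headings = 464 poses. Raycast each; keep the one whose scan matches to 4 dp.
  (5.5, 1.5, 345°): beam 1 = 0.5176 ≠ 1.5529 ✗
  (1.5, 3.5, 300°): beam 1 = 0.5774 ≠ 1.5529 ✗
  (6.5, 2.5, 330°): beam 1 = 1.7321 ≠ 1.5529 ✗
  (5.5, 4.5, 255°): beam 1 = 4.6587 ≠ 1.5529 ✗
  …
  (2.5, 2.5, 255°): r_1=1.5529, r_2=1.7321, r_3=1.7321, r_4=4.6587 — all match ✓
Only this pose fits every beam.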